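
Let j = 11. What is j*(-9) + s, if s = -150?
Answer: -249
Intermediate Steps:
j*(-9) + s = 11*(-9) - 150 = -99 - 150 = -249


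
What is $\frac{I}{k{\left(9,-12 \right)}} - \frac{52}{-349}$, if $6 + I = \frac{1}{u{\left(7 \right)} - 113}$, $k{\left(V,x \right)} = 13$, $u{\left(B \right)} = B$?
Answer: $- \frac{11589}{36994} \approx -0.31327$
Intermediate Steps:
$I = - \frac{637}{106}$ ($I = -6 + \frac{1}{7 - 113} = -6 + \frac{1}{-106} = -6 - \frac{1}{106} = - \frac{637}{106} \approx -6.0094$)
$\frac{I}{k{\left(9,-12 \right)}} - \frac{52}{-349} = - \frac{637}{106 \cdot 13} - \frac{52}{-349} = \left(- \frac{637}{106}\right) \frac{1}{13} - - \frac{52}{349} = - \frac{49}{106} + \frac{52}{349} = - \frac{11589}{36994}$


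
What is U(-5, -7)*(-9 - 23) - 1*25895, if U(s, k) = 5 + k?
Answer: -25831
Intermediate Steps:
U(-5, -7)*(-9 - 23) - 1*25895 = (5 - 7)*(-9 - 23) - 1*25895 = -2*(-32) - 25895 = 64 - 25895 = -25831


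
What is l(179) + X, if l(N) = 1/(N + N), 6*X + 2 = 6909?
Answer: 618178/537 ≈ 1151.2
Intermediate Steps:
X = 6907/6 (X = -⅓ + (⅙)*6909 = -⅓ + 2303/2 = 6907/6 ≈ 1151.2)
l(N) = 1/(2*N)
l(179) + X = (½)/179 + 6907/6 = (½)*(1/179) + 6907/6 = 1/358 + 6907/6 = 618178/537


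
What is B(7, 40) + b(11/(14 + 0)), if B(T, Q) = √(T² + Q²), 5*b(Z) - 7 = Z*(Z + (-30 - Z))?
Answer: -116/35 + √1649 ≈ 37.294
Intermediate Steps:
b(Z) = 7/5 - 6*Z (b(Z) = 7/5 + (Z*(Z + (-30 - Z)))/5 = 7/5 + (Z*(-30))/5 = 7/5 + (-30*Z)/5 = 7/5 - 6*Z)
B(T, Q) = √(Q² + T²)
B(7, 40) + b(11/(14 + 0)) = √(40² + 7²) + (7/5 - 66/(14 + 0)) = √(1600 + 49) + (7/5 - 66/14) = √1649 + (7/5 - 66/14) = √1649 + (7/5 - 6*11/14) = √1649 + (7/5 - 33/7) = √1649 - 116/35 = -116/35 + √1649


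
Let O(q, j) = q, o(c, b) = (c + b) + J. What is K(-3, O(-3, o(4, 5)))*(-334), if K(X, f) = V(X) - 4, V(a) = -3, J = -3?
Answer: 2338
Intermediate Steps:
o(c, b) = -3 + b + c (o(c, b) = (c + b) - 3 = (b + c) - 3 = -3 + b + c)
K(X, f) = -7 (K(X, f) = -3 - 4 = -7)
K(-3, O(-3, o(4, 5)))*(-334) = -7*(-334) = 2338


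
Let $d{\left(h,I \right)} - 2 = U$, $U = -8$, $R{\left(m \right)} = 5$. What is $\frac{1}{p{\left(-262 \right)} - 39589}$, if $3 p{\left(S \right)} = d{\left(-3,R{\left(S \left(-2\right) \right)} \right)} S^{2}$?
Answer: $- \frac{1}{176877} \approx -5.6536 \cdot 10^{-6}$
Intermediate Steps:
$d{\left(h,I \right)} = -6$ ($d{\left(h,I \right)} = 2 - 8 = -6$)
$p{\left(S \right)} = - 2 S^{2}$ ($p{\left(S \right)} = \frac{\left(-6\right) S^{2}}{3} = - 2 S^{2}$)
$\frac{1}{p{\left(-262 \right)} - 39589} = \frac{1}{- 2 \left(-262\right)^{2} - 39589} = \frac{1}{\left(-2\right) 68644 - 39589} = \frac{1}{-137288 - 39589} = \frac{1}{-176877} = - \frac{1}{176877}$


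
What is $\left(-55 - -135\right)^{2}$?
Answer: $6400$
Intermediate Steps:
$\left(-55 - -135\right)^{2} = \left(-55 + \left(-36 + 171\right)\right)^{2} = \left(-55 + 135\right)^{2} = 80^{2} = 6400$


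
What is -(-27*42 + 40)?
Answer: 1094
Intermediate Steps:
-(-27*42 + 40) = -(-1134 + 40) = -1*(-1094) = 1094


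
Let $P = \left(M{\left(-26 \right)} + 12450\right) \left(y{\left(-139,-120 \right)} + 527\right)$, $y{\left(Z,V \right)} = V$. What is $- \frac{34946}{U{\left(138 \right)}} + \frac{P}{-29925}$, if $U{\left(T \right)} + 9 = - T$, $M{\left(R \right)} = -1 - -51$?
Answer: $\frac{567422}{8379} \approx 67.719$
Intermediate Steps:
$M{\left(R \right)} = 50$ ($M{\left(R \right)} = -1 + 51 = 50$)
$U{\left(T \right)} = -9 - T$
$P = 5087500$ ($P = \left(50 + 12450\right) \left(-120 + 527\right) = 12500 \cdot 407 = 5087500$)
$- \frac{34946}{U{\left(138 \right)}} + \frac{P}{-29925} = - \frac{34946}{-9 - 138} + \frac{5087500}{-29925} = - \frac{34946}{-9 - 138} + 5087500 \left(- \frac{1}{29925}\right) = - \frac{34946}{-147} - \frac{203500}{1197} = \left(-34946\right) \left(- \frac{1}{147}\right) - \frac{203500}{1197} = \frac{34946}{147} - \frac{203500}{1197} = \frac{567422}{8379}$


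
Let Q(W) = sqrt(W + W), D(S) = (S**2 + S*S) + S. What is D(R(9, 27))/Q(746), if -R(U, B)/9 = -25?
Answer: 101475*sqrt(373)/746 ≈ 2627.1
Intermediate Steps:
R(U, B) = 225 (R(U, B) = -9*(-25) = 225)
D(S) = S + 2*S**2 (D(S) = (S**2 + S**2) + S = 2*S**2 + S = S + 2*S**2)
Q(W) = sqrt(2)*sqrt(W) (Q(W) = sqrt(2*W) = sqrt(2)*sqrt(W))
D(R(9, 27))/Q(746) = (225*(1 + 2*225))/((sqrt(2)*sqrt(746))) = (225*(1 + 450))/((2*sqrt(373))) = (225*451)*(sqrt(373)/746) = 101475*(sqrt(373)/746) = 101475*sqrt(373)/746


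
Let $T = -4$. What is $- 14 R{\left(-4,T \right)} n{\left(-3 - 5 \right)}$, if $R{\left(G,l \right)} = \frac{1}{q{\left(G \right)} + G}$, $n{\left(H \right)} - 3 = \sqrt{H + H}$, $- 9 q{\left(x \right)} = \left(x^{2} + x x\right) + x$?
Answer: $\frac{189}{32} + \frac{63 i}{8} \approx 5.9063 + 7.875 i$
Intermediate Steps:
$q{\left(x \right)} = - \frac{2 x^{2}}{9} - \frac{x}{9}$ ($q{\left(x \right)} = - \frac{\left(x^{2} + x x\right) + x}{9} = - \frac{\left(x^{2} + x^{2}\right) + x}{9} = - \frac{2 x^{2} + x}{9} = - \frac{x + 2 x^{2}}{9} = - \frac{2 x^{2}}{9} - \frac{x}{9}$)
$n{\left(H \right)} = 3 + \sqrt{2} \sqrt{H}$ ($n{\left(H \right)} = 3 + \sqrt{H + H} = 3 + \sqrt{2 H} = 3 + \sqrt{2} \sqrt{H}$)
$R{\left(G,l \right)} = \frac{1}{G - \frac{G \left(1 + 2 G\right)}{9}}$ ($R{\left(G,l \right)} = \frac{1}{- \frac{G \left(1 + 2 G\right)}{9} + G} = \frac{1}{G - \frac{G \left(1 + 2 G\right)}{9}}$)
$- 14 R{\left(-4,T \right)} n{\left(-3 - 5 \right)} = - 14 \left(- \frac{9}{2 \left(-4\right) \left(-4 - 4\right)}\right) \left(3 + \sqrt{2} \sqrt{-3 - 5}\right) = - 14 \left(\left(- \frac{9}{2}\right) \left(- \frac{1}{4}\right) \frac{1}{-8}\right) \left(3 + \sqrt{2} \sqrt{-8}\right) = - 14 \left(\left(- \frac{9}{2}\right) \left(- \frac{1}{4}\right) \left(- \frac{1}{8}\right)\right) \left(3 + \sqrt{2} \cdot 2 i \sqrt{2}\right) = \left(-14\right) \left(- \frac{9}{64}\right) \left(3 + 4 i\right) = \frac{63 \left(3 + 4 i\right)}{32} = \frac{189}{32} + \frac{63 i}{8}$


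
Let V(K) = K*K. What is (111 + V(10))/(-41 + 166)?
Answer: 211/125 ≈ 1.6880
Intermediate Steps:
V(K) = K²
(111 + V(10))/(-41 + 166) = (111 + 10²)/(-41 + 166) = (111 + 100)/125 = 211*(1/125) = 211/125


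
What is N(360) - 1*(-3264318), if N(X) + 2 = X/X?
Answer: 3264317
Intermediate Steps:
N(X) = -1 (N(X) = -2 + X/X = -2 + 1 = -1)
N(360) - 1*(-3264318) = -1 - 1*(-3264318) = -1 + 3264318 = 3264317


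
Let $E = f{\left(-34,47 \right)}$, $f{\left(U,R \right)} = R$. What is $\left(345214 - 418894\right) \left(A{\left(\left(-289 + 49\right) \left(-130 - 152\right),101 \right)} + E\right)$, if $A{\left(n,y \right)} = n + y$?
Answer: $-4997567040$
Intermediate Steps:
$E = 47$
$\left(345214 - 418894\right) \left(A{\left(\left(-289 + 49\right) \left(-130 - 152\right),101 \right)} + E\right) = \left(345214 - 418894\right) \left(\left(\left(-289 + 49\right) \left(-130 - 152\right) + 101\right) + 47\right) = - 73680 \left(\left(\left(-240\right) \left(-282\right) + 101\right) + 47\right) = - 73680 \left(\left(67680 + 101\right) + 47\right) = - 73680 \left(67781 + 47\right) = \left(-73680\right) 67828 = -4997567040$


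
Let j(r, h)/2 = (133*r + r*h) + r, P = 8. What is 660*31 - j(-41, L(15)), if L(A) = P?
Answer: 32104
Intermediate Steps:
L(A) = 8
j(r, h) = 268*r + 2*h*r (j(r, h) = 2*((133*r + r*h) + r) = 2*((133*r + h*r) + r) = 2*(134*r + h*r) = 268*r + 2*h*r)
660*31 - j(-41, L(15)) = 660*31 - 2*(-41)*(134 + 8) = 20460 - 2*(-41)*142 = 20460 - 1*(-11644) = 20460 + 11644 = 32104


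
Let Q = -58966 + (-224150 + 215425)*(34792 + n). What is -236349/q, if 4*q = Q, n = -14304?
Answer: 472698/89408383 ≈ 0.0052870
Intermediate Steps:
Q = -178816766 (Q = -58966 + (-224150 + 215425)*(34792 - 14304) = -58966 - 8725*20488 = -58966 - 178757800 = -178816766)
q = -89408383/2 (q = (1/4)*(-178816766) = -89408383/2 ≈ -4.4704e+7)
-236349/q = -236349/(-89408383/2) = -236349*(-2/89408383) = 472698/89408383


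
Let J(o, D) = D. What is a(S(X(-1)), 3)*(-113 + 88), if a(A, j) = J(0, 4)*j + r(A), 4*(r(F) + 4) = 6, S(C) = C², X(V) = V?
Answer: -475/2 ≈ -237.50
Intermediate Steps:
r(F) = -5/2 (r(F) = -4 + (¼)*6 = -4 + 3/2 = -5/2)
a(A, j) = -5/2 + 4*j (a(A, j) = 4*j - 5/2 = -5/2 + 4*j)
a(S(X(-1)), 3)*(-113 + 88) = (-5/2 + 4*3)*(-113 + 88) = (-5/2 + 12)*(-25) = (19/2)*(-25) = -475/2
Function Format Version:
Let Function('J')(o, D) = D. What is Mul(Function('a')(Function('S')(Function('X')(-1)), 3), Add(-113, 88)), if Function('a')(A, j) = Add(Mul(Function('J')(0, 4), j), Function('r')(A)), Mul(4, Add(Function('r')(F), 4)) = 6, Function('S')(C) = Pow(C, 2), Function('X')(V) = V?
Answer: Rational(-475, 2) ≈ -237.50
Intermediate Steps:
Function('r')(F) = Rational(-5, 2) (Function('r')(F) = Add(-4, Mul(Rational(1, 4), 6)) = Add(-4, Rational(3, 2)) = Rational(-5, 2))
Function('a')(A, j) = Add(Rational(-5, 2), Mul(4, j)) (Function('a')(A, j) = Add(Mul(4, j), Rational(-5, 2)) = Add(Rational(-5, 2), Mul(4, j)))
Mul(Function('a')(Function('S')(Function('X')(-1)), 3), Add(-113, 88)) = Mul(Add(Rational(-5, 2), Mul(4, 3)), Add(-113, 88)) = Mul(Add(Rational(-5, 2), 12), -25) = Mul(Rational(19, 2), -25) = Rational(-475, 2)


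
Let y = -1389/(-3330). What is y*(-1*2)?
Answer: -463/555 ≈ -0.83423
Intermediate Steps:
y = 463/1110 (y = -1389*(-1/3330) = 463/1110 ≈ 0.41712)
y*(-1*2) = 463*(-1*2)/1110 = (463/1110)*(-2) = -463/555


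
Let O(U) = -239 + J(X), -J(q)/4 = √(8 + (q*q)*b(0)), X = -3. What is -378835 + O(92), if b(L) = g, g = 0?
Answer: -379074 - 8*√2 ≈ -3.7909e+5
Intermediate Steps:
b(L) = 0
J(q) = -8*√2 (J(q) = -4*√(8 + (q*q)*0) = -4*√(8 + q²*0) = -4*√(8 + 0) = -8*√2)
O(U) = -239 - 8*√2
-378835 + O(92) = -378835 + (-239 - 8*√2) = -379074 - 8*√2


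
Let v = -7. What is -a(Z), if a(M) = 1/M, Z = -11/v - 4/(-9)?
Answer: -63/127 ≈ -0.49606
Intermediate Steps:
Z = 127/63 (Z = -11/(-7) - 4/(-9) = -11*(-⅐) - 4*(-⅑) = 11/7 + 4/9 = 127/63 ≈ 2.0159)
a(M) = 1/M
-a(Z) = -1/127/63 = -1*63/127 = -63/127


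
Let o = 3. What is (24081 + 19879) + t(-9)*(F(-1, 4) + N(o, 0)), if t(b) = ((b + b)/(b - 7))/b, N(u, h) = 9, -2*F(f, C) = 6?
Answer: 175837/4 ≈ 43959.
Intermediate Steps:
F(f, C) = -3 (F(f, C) = -½*6 = -3)
t(b) = 2/(-7 + b) (t(b) = ((2*b)/(-7 + b))/b = (2*b/(-7 + b))/b = 2/(-7 + b))
(24081 + 19879) + t(-9)*(F(-1, 4) + N(o, 0)) = (24081 + 19879) + (2/(-7 - 9))*(-3 + 9) = 43960 + (2/(-16))*6 = 43960 + (2*(-1/16))*6 = 43960 - ⅛*6 = 43960 - ¾ = 175837/4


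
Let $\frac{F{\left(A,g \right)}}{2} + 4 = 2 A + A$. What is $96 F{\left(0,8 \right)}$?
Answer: $-768$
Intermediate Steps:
$F{\left(A,g \right)} = -8 + 6 A$ ($F{\left(A,g \right)} = -8 + 2 \left(2 A + A\right) = -8 + 2 \cdot 3 A = -8 + 6 A$)
$96 F{\left(0,8 \right)} = 96 \left(-8 + 6 \cdot 0\right) = 96 \left(-8 + 0\right) = 96 \left(-8\right) = -768$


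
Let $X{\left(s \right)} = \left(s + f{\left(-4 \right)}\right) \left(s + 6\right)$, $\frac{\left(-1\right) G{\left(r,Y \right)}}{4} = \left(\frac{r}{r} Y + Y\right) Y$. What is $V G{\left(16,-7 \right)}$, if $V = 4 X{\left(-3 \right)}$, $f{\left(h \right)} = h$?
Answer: $32928$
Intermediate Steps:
$G{\left(r,Y \right)} = - 8 Y^{2}$ ($G{\left(r,Y \right)} = - 4 \left(\frac{r}{r} Y + Y\right) Y = - 4 \left(1 Y + Y\right) Y = - 4 \left(Y + Y\right) Y = - 4 \cdot 2 Y Y = - 4 \cdot 2 Y^{2} = - 8 Y^{2}$)
$X{\left(s \right)} = \left(-4 + s\right) \left(6 + s\right)$ ($X{\left(s \right)} = \left(s - 4\right) \left(s + 6\right) = \left(-4 + s\right) \left(6 + s\right)$)
$V = -84$ ($V = 4 \left(-24 + \left(-3\right)^{2} + 2 \left(-3\right)\right) = 4 \left(-24 + 9 - 6\right) = 4 \left(-21\right) = -84$)
$V G{\left(16,-7 \right)} = - 84 \left(- 8 \left(-7\right)^{2}\right) = - 84 \left(\left(-8\right) 49\right) = \left(-84\right) \left(-392\right) = 32928$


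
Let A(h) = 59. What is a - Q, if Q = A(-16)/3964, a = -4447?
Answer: -17627967/3964 ≈ -4447.0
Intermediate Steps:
Q = 59/3964 ≈ 0.014884
a - Q = -4447 - 1*59/3964 = -4447 - 59/3964 = -17627967/3964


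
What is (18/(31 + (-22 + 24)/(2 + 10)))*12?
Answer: 1296/187 ≈ 6.9305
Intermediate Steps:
(18/(31 + (-22 + 24)/(2 + 10)))*12 = (18/(31 + 2/12))*12 = (18/(31 + 2*(1/12)))*12 = (18/(31 + ⅙))*12 = (18/(187/6))*12 = ((6/187)*18)*12 = (108/187)*12 = 1296/187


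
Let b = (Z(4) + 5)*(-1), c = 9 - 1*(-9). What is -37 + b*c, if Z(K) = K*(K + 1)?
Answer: -487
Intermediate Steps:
Z(K) = K*(1 + K)
c = 18 (c = 9 + 9 = 18)
b = -25 (b = (4*(1 + 4) + 5)*(-1) = (4*5 + 5)*(-1) = (20 + 5)*(-1) = 25*(-1) = -25)
-37 + b*c = -37 - 25*18 = -37 - 450 = -487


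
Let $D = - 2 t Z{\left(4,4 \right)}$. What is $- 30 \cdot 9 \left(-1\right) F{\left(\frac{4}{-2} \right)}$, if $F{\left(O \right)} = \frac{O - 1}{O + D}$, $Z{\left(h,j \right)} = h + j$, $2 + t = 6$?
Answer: $\frac{135}{11} \approx 12.273$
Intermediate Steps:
$t = 4$ ($t = -2 + 6 = 4$)
$D = -64$ ($D = \left(-2\right) 4 \left(4 + 4\right) = \left(-8\right) 8 = -64$)
$F{\left(O \right)} = \frac{-1 + O}{-64 + O}$ ($F{\left(O \right)} = \frac{O - 1}{O - 64} = \frac{-1 + O}{-64 + O}$)
$- 30 \cdot 9 \left(-1\right) F{\left(\frac{4}{-2} \right)} = - 30 \cdot 9 \left(-1\right) \frac{-1 + \frac{4}{-2}}{-64 + \frac{4}{-2}} = \left(-30\right) \left(-9\right) \frac{-1 + 4 \left(- \frac{1}{2}\right)}{-64 + 4 \left(- \frac{1}{2}\right)} = 270 \frac{-1 - 2}{-64 - 2} = 270 \frac{1}{-66} \left(-3\right) = 270 \left(\left(- \frac{1}{66}\right) \left(-3\right)\right) = 270 \cdot \frac{1}{22} = \frac{135}{11}$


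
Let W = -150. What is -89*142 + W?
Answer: -12788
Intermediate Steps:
-89*142 + W = -89*142 - 150 = -12638 - 150 = -12788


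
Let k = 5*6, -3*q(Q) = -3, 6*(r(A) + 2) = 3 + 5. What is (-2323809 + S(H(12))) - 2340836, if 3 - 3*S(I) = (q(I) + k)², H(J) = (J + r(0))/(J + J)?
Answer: -13994893/3 ≈ -4.6650e+6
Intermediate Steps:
r(A) = -⅔ (r(A) = -2 + (3 + 5)/6 = -2 + (⅙)*8 = -2 + 4/3 = -⅔)
q(Q) = 1 (q(Q) = -⅓*(-3) = 1)
k = 30
H(J) = (-⅔ + J)/(2*J) (H(J) = (J - ⅔)/(J + J) = (-⅔ + J)/((2*J)) = (-⅔ + J)*(1/(2*J)) = (-⅔ + J)/(2*J))
S(I) = -958/3 (S(I) = 1 - (1 + 30)²/3 = 1 - ⅓*31² = 1 - ⅓*961 = 1 - 961/3 = -958/3)
(-2323809 + S(H(12))) - 2340836 = (-2323809 - 958/3) - 2340836 = -6972385/3 - 2340836 = -13994893/3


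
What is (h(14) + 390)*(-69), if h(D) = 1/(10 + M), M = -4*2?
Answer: -53889/2 ≈ -26945.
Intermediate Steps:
M = -8
h(D) = 1/2 (h(D) = 1/(10 - 8) = 1/2)
(h(14) + 390)*(-69) = (1/2 + 390)*(-69) = (781/2)*(-69) = -53889/2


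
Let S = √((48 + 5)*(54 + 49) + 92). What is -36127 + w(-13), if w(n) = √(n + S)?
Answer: -36127 + √(-13 + √5551) ≈ -36119.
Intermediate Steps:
S = √5551 (S = √(53*103 + 92) = √(5459 + 92) = √5551 ≈ 74.505)
w(n) = √(n + √5551)
-36127 + w(-13) = -36127 + √(-13 + √5551)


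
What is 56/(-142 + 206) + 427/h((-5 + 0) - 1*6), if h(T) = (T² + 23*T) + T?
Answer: -2415/1144 ≈ -2.1110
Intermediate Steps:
h(T) = T² + 24*T
56/(-142 + 206) + 427/h((-5 + 0) - 1*6) = 56/(-142 + 206) + 427/((((-5 + 0) - 1*6)*(24 + ((-5 + 0) - 1*6)))) = 56/64 + 427/(((-5 - 6)*(24 + (-5 - 6)))) = 56*(1/64) + 427/((-11*(24 - 11))) = 7/8 + 427/((-11*13)) = 7/8 + 427/(-143) = 7/8 + 427*(-1/143) = 7/8 - 427/143 = -2415/1144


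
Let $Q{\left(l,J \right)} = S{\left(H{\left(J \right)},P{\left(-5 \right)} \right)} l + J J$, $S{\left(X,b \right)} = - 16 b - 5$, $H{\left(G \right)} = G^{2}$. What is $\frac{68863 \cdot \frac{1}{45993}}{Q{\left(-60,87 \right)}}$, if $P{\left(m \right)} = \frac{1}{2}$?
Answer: $\frac{68863}{383995557} \approx 0.00017933$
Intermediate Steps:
$P{\left(m \right)} = \frac{1}{2}$
$S{\left(X,b \right)} = -5 - 16 b$
$Q{\left(l,J \right)} = J^{2} - 13 l$ ($Q{\left(l,J \right)} = \left(-5 - 8\right) l + J J = \left(-5 - 8\right) l + J^{2} = - 13 l + J^{2} = J^{2} - 13 l$)
$\frac{68863 \cdot \frac{1}{45993}}{Q{\left(-60,87 \right)}} = \frac{68863 \cdot \frac{1}{45993}}{87^{2} - -780} = \frac{68863 \cdot \frac{1}{45993}}{7569 + 780} = \frac{68863}{45993 \cdot 8349} = \frac{68863}{45993} \cdot \frac{1}{8349} = \frac{68863}{383995557}$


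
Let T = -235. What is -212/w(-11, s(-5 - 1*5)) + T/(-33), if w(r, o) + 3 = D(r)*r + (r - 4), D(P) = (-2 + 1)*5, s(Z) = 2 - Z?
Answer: 1699/1221 ≈ 1.3915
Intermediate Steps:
D(P) = -5 (D(P) = -1*5 = -5)
w(r, o) = -7 - 4*r (w(r, o) = -3 + (-5*r + (r - 4)) = -3 + (-5*r + (-4 + r)) = -3 + (-4 - 4*r) = -7 - 4*r)
-212/w(-11, s(-5 - 1*5)) + T/(-33) = -212/(-7 - 4*(-11)) - 235/(-33) = -212/(-7 + 44) - 235*(-1/33) = -212/37 + 235/33 = 1699/1221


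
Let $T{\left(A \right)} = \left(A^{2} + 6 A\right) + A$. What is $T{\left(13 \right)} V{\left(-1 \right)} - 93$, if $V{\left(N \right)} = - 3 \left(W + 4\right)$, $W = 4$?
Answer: $-6333$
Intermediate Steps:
$V{\left(N \right)} = -24$ ($V{\left(N \right)} = - 3 \left(4 + 4\right) = \left(-3\right) 8 = -24$)
$T{\left(A \right)} = A^{2} + 7 A$
$T{\left(13 \right)} V{\left(-1 \right)} - 93 = 13 \left(7 + 13\right) \left(-24\right) - 93 = 13 \cdot 20 \left(-24\right) - 93 = 260 \left(-24\right) - 93 = -6240 - 93 = -6333$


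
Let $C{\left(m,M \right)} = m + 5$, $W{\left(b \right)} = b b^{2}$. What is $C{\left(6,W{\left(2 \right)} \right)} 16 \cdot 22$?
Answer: $3872$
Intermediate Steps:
$W{\left(b \right)} = b^{3}$
$C{\left(m,M \right)} = 5 + m$
$C{\left(6,W{\left(2 \right)} \right)} 16 \cdot 22 = \left(5 + 6\right) 16 \cdot 22 = 11 \cdot 16 \cdot 22 = 176 \cdot 22 = 3872$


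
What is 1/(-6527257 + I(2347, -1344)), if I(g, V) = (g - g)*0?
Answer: -1/6527257 ≈ -1.5320e-7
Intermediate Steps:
I(g, V) = 0 (I(g, V) = 0*0 = 0)
1/(-6527257 + I(2347, -1344)) = 1/(-6527257 + 0) = 1/(-6527257) = -1/6527257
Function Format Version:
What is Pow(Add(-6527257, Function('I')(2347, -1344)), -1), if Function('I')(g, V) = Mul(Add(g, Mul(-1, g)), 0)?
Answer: Rational(-1, 6527257) ≈ -1.5320e-7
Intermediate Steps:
Function('I')(g, V) = 0 (Function('I')(g, V) = Mul(0, 0) = 0)
Pow(Add(-6527257, Function('I')(2347, -1344)), -1) = Pow(Add(-6527257, 0), -1) = Pow(-6527257, -1) = Rational(-1, 6527257)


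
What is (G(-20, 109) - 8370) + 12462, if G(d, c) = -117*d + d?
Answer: 6412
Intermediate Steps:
G(d, c) = -116*d
(G(-20, 109) - 8370) + 12462 = (-116*(-20) - 8370) + 12462 = (2320 - 8370) + 12462 = -6050 + 12462 = 6412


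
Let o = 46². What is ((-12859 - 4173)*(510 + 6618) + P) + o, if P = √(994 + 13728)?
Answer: -121401980 + √14722 ≈ -1.2140e+8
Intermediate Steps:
o = 2116
P = √14722 ≈ 121.33
((-12859 - 4173)*(510 + 6618) + P) + o = ((-12859 - 4173)*(510 + 6618) + √14722) + 2116 = (-17032*7128 + √14722) + 2116 = (-121404096 + √14722) + 2116 = -121401980 + √14722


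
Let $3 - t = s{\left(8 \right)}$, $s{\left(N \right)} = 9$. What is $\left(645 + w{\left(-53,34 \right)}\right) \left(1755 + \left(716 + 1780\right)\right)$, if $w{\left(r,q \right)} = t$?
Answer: $2716389$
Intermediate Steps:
$t = -6$ ($t = 3 - 9 = -6$)
$w{\left(r,q \right)} = -6$
$\left(645 + w{\left(-53,34 \right)}\right) \left(1755 + \left(716 + 1780\right)\right) = \left(645 - 6\right) \left(1755 + \left(716 + 1780\right)\right) = 639 \left(1755 + 2496\right) = 639 \cdot 4251 = 2716389$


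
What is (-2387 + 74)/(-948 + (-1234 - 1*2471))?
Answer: 257/517 ≈ 0.49710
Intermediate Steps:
(-2387 + 74)/(-948 + (-1234 - 1*2471)) = -2313/(-948 + (-1234 - 2471)) = -2313/(-948 - 3705) = -2313/(-4653) = -2313*(-1/4653) = 257/517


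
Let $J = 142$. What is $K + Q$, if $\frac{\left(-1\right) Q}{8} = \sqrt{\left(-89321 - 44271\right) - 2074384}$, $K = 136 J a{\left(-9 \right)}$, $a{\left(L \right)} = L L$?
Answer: $1564272 - 16 i \sqrt{551994} \approx 1.5643 \cdot 10^{6} - 11887.0 i$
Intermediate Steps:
$a{\left(L \right)} = L^{2}$
$K = 1564272$ ($K = 136 \cdot 142 \left(-9\right)^{2} = 19312 \cdot 81 = 1564272$)
$Q = - 16 i \sqrt{551994}$ ($Q = - 8 \sqrt{\left(-89321 - 44271\right) - 2074384} = - 8 \sqrt{-133592 - 2074384} = - 8 \sqrt{-2207976} = - 8 \cdot 2 i \sqrt{551994} = - 16 i \sqrt{551994} \approx - 11887.0 i$)
$K + Q = 1564272 - 16 i \sqrt{551994}$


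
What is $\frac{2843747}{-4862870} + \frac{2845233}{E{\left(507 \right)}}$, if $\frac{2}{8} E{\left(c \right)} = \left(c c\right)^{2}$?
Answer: $- \frac{13918134521720657}{23800754707375620} \approx -0.58478$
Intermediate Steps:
$E{\left(c \right)} = 4 c^{4}$ ($E{\left(c \right)} = 4 \left(c c\right)^{2} = 4 \left(c^{2}\right)^{2} = 4 c^{4}$)
$\frac{2843747}{-4862870} + \frac{2845233}{E{\left(507 \right)}} = \frac{2843747}{-4862870} + \frac{2845233}{4 \cdot 507^{4}} = 2843747 \left(- \frac{1}{4862870}\right) + \frac{2845233}{4 \cdot 66074188401} = - \frac{2843747}{4862870} + \frac{2845233}{264296753604} = - \frac{2843747}{4862870} + 2845233 \cdot \frac{1}{264296753604} = - \frac{2843747}{4862870} + \frac{105379}{9788768652} = - \frac{13918134521720657}{23800754707375620}$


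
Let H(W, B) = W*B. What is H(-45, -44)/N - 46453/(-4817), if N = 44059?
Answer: 2056210387/212232203 ≈ 9.6885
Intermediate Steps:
H(W, B) = B*W
H(-45, -44)/N - 46453/(-4817) = -44*(-45)/44059 - 46453/(-4817) = 1980*(1/44059) - 46453*(-1/4817) = 1980/44059 + 46453/4817 = 2056210387/212232203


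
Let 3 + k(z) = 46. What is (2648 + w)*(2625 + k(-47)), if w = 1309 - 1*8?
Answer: 10535932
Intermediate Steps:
k(z) = 43 (k(z) = -3 + 46 = 43)
w = 1301 (w = 1309 - 8 = 1301)
(2648 + w)*(2625 + k(-47)) = (2648 + 1301)*(2625 + 43) = 3949*2668 = 10535932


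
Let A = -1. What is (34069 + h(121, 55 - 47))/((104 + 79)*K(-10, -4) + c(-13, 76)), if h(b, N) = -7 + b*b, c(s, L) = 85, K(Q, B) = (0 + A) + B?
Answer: -48703/830 ≈ -58.678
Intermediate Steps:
K(Q, B) = -1 + B (K(Q, B) = (0 - 1) + B = -1 + B)
h(b, N) = -7 + b**2
(34069 + h(121, 55 - 47))/((104 + 79)*K(-10, -4) + c(-13, 76)) = (34069 + (-7 + 121**2))/((104 + 79)*(-1 - 4) + 85) = (34069 + (-7 + 14641))/(183*(-5) + 85) = (34069 + 14634)/(-915 + 85) = 48703/(-830) = 48703*(-1/830) = -48703/830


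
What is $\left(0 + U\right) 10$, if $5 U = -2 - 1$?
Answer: $-6$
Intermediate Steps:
$U = - \frac{3}{5}$ ($U = \frac{-2 - 1}{5} = \frac{1}{5} \left(-3\right) = - \frac{3}{5} \approx -0.6$)
$\left(0 + U\right) 10 = \left(0 - \frac{3}{5}\right) 10 = \left(- \frac{3}{5}\right) 10 = -6$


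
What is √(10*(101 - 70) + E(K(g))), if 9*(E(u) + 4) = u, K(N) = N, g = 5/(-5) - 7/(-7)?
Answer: 3*√34 ≈ 17.493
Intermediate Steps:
g = 0 (g = 5*(-⅕) - 7*(-⅐) = -1 + 1 = 0)
E(u) = -4 + u/9
√(10*(101 - 70) + E(K(g))) = √(10*(101 - 70) + (-4 + (⅑)*0)) = √(10*31 + (-4 + 0)) = √(310 - 4) = √306 = 3*√34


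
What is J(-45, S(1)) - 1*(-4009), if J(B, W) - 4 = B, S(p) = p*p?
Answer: 3968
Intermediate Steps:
S(p) = p**2
J(B, W) = 4 + B
J(-45, S(1)) - 1*(-4009) = (4 - 45) - 1*(-4009) = -41 + 4009 = 3968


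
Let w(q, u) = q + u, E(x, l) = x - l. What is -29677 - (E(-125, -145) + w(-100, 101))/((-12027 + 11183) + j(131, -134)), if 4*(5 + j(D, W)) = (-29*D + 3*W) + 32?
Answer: -224506421/7565 ≈ -29677.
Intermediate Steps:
j(D, W) = 3 - 29*D/4 + 3*W/4 (j(D, W) = -5 + ((-29*D + 3*W) + 32)/4 = -5 + (32 - 29*D + 3*W)/4 = -5 + (8 - 29*D/4 + 3*W/4) = 3 - 29*D/4 + 3*W/4)
-29677 - (E(-125, -145) + w(-100, 101))/((-12027 + 11183) + j(131, -134)) = -29677 - ((-125 - 1*(-145)) + (-100 + 101))/((-12027 + 11183) + (3 - 29/4*131 + (¾)*(-134))) = -29677 - ((-125 + 145) + 1)/(-844 + (3 - 3799/4 - 201/2)) = -29677 - (20 + 1)/(-844 - 4189/4) = -29677 - 21/(-7565/4) = -29677 - 21*(-4)/7565 = -29677 - 1*(-84/7565) = -29677 + 84/7565 = -224506421/7565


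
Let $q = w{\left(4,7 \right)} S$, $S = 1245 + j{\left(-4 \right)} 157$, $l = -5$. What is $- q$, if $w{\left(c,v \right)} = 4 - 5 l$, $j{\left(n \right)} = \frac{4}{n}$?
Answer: $-31552$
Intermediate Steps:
$w{\left(c,v \right)} = 29$ ($w{\left(c,v \right)} = 4 - -25 = 4 + 25 = 29$)
$S = 1088$ ($S = 1245 + \frac{4}{-4} \cdot 157 = 1245 + 4 \left(- \frac{1}{4}\right) 157 = 1245 - 157 = 1088$)
$q = 31552$ ($q = 29 \cdot 1088 = 31552$)
$- q = \left(-1\right) 31552 = -31552$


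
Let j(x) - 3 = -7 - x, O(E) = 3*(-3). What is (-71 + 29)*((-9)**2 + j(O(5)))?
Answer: -3612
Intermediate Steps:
O(E) = -9
j(x) = -4 - x (j(x) = 3 + (-7 - x) = -4 - x)
(-71 + 29)*((-9)**2 + j(O(5))) = (-71 + 29)*((-9)**2 + (-4 - 1*(-9))) = -42*(81 + (-4 + 9)) = -42*(81 + 5) = -42*86 = -3612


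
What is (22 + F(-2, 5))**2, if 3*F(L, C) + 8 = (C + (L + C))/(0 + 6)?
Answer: 31684/81 ≈ 391.16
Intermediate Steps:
F(L, C) = -8/3 + C/9 + L/18 (F(L, C) = -8/3 + ((C + (L + C))/(0 + 6))/3 = -8/3 + ((C + (C + L))/6)/3 = -8/3 + ((L + 2*C)*(1/6))/3 = -8/3 + (C/3 + L/6)/3 = -8/3 + (C/9 + L/18) = -8/3 + C/9 + L/18)
(22 + F(-2, 5))**2 = (22 + (-8/3 + (1/9)*5 + (1/18)*(-2)))**2 = (22 + (-8/3 + 5/9 - 1/9))**2 = (22 - 20/9)**2 = (178/9)**2 = 31684/81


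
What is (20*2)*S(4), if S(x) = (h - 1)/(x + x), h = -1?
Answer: -10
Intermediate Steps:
S(x) = -1/x (S(x) = (-1 - 1)/(x + x) = -2*1/(2*x) = -1/x)
(20*2)*S(4) = (20*2)*(-1/4) = 40*(-1*¼) = 40*(-¼) = -10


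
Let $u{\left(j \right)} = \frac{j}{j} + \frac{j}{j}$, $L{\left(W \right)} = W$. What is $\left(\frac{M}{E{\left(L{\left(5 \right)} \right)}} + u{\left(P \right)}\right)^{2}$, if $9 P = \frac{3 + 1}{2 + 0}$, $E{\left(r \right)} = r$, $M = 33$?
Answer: $\frac{1849}{25} \approx 73.96$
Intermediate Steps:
$P = \frac{2}{9}$ ($P = \frac{\left(3 + 1\right) \frac{1}{2 + 0}}{9} = \frac{4 \cdot \frac{1}{2}}{9} = \frac{1}{9} \cdot 2 = \frac{2}{9} \approx 0.22222$)
$u{\left(j \right)} = 2$ ($u{\left(j \right)} = 1 + 1 = 2$)
$\left(\frac{M}{E{\left(L{\left(5 \right)} \right)}} + u{\left(P \right)}\right)^{2} = \left(\frac{33}{5} + 2\right)^{2} = \left(\frac{43}{5}\right)^{2} = \frac{1849}{25}$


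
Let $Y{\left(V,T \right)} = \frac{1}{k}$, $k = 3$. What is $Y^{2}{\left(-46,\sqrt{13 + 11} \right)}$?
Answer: $\frac{1}{9} \approx 0.11111$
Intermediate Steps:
$Y{\left(V,T \right)} = \frac{1}{3}$
$Y^{2}{\left(-46,\sqrt{13 + 11} \right)} = \left(\frac{1}{3}\right)^{2} = \frac{1}{9}$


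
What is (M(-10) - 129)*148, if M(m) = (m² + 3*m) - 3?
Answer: -9176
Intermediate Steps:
M(m) = -3 + m² + 3*m
(M(-10) - 129)*148 = ((-3 + (-10)² + 3*(-10)) - 129)*148 = ((-3 + 100 - 30) - 129)*148 = (67 - 129)*148 = -62*148 = -9176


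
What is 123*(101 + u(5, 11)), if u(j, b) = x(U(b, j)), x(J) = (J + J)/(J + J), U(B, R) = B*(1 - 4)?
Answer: 12546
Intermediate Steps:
U(B, R) = -3*B (U(B, R) = B*(-3) = -3*B)
x(J) = 1 (x(J) = (2*J)/((2*J)) = (2*J)*(1/(2*J)) = 1)
u(j, b) = 1
123*(101 + u(5, 11)) = 123*(101 + 1) = 123*102 = 12546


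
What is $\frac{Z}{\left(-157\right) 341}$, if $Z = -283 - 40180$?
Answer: $\frac{40463}{53537} \approx 0.75579$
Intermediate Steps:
$Z = -40463$ ($Z = -283 - 40180 = -40463$)
$\frac{Z}{\left(-157\right) 341} = - \frac{40463}{\left(-157\right) 341} = - \frac{40463}{-53537} = \left(-40463\right) \left(- \frac{1}{53537}\right) = \frac{40463}{53537}$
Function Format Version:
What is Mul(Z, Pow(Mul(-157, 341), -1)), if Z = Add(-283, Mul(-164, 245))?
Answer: Rational(40463, 53537) ≈ 0.75579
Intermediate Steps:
Z = -40463 (Z = Add(-283, -40180) = -40463)
Mul(Z, Pow(Mul(-157, 341), -1)) = Mul(-40463, Pow(Mul(-157, 341), -1)) = Mul(-40463, Pow(-53537, -1)) = Mul(-40463, Rational(-1, 53537)) = Rational(40463, 53537)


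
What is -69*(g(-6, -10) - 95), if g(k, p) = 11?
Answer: 5796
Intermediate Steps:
-69*(g(-6, -10) - 95) = -69*(11 - 95) = -69*(-84) = 5796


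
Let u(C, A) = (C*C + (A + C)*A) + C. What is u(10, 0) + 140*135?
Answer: 19010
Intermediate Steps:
u(C, A) = C + C**2 + A*(A + C) (u(C, A) = (C**2 + A*(A + C)) + C = C + C**2 + A*(A + C))
u(10, 0) + 140*135 = (10 + 0**2 + 10**2 + 0*10) + 140*135 = (10 + 0 + 100 + 0) + 18900 = 110 + 18900 = 19010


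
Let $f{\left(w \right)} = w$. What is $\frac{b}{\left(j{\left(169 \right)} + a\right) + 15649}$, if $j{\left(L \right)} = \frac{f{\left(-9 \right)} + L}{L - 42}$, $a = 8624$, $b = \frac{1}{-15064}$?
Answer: $- \frac{127}{46439766184} \approx -2.7347 \cdot 10^{-9}$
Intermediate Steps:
$b = - \frac{1}{15064} \approx -6.6383 \cdot 10^{-5}$
$j{\left(L \right)} = \frac{-9 + L}{-42 + L}$ ($j{\left(L \right)} = \frac{-9 + L}{L - 42} = \frac{-9 + L}{-42 + L}$)
$\frac{b}{\left(j{\left(169 \right)} + a\right) + 15649} = - \frac{1}{15064 \left(\left(\frac{-9 + 169}{-42 + 169} + 8624\right) + 15649\right)} = - \frac{1}{15064 \left(\left(\frac{1}{127} \cdot 160 + 8624\right) + 15649\right)} = - \frac{1}{15064 \left(\left(\frac{160}{127} + 8624\right) + 15649\right)} = - \frac{1}{15064 \left(\frac{1095408}{127} + 15649\right)} = - \frac{1}{15064 \cdot \frac{3082831}{127}} = \left(- \frac{1}{15064}\right) \frac{127}{3082831} = - \frac{127}{46439766184}$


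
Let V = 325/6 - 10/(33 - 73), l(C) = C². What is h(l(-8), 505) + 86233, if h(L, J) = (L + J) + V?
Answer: 1042277/12 ≈ 86856.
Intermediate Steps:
V = 653/12 (V = 325*(⅙) - 10/(-40) = 325/6 - 10*(-1/40) = 325/6 + ¼ = 653/12 ≈ 54.417)
h(L, J) = 653/12 + J + L (h(L, J) = (L + J) + 653/12 = (J + L) + 653/12 = 653/12 + J + L)
h(l(-8), 505) + 86233 = (653/12 + 505 + (-8)²) + 86233 = (653/12 + 505 + 64) + 86233 = 7481/12 + 86233 = 1042277/12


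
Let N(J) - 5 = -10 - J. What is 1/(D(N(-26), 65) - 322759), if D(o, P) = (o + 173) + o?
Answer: -1/322544 ≈ -3.1004e-6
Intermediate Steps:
N(J) = -5 - J (N(J) = 5 + (-10 - J) = -5 - J)
D(o, P) = 173 + 2*o (D(o, P) = (173 + o) + o = 173 + 2*o)
1/(D(N(-26), 65) - 322759) = 1/((173 + 2*(-5 - 1*(-26))) - 322759) = 1/((173 + 2*(-5 + 26)) - 322759) = 1/((173 + 2*21) - 322759) = 1/((173 + 42) - 322759) = 1/(215 - 322759) = 1/(-322544) = -1/322544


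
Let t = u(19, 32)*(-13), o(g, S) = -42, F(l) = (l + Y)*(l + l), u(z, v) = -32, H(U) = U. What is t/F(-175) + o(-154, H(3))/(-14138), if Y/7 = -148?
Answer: 5920777/1498097825 ≈ 0.0039522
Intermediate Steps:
Y = -1036 (Y = 7*(-148) = -1036)
F(l) = 2*l*(-1036 + l) (F(l) = (l - 1036)*(l + l) = (-1036 + l)*(2*l) = 2*l*(-1036 + l))
t = 416 (t = -32*(-13) = 416)
t/F(-175) + o(-154, H(3))/(-14138) = 416/((2*(-175)*(-1036 - 175))) - 42/(-14138) = 416/((2*(-175)*(-1211))) - 42*(-1/14138) = 416/423850 + 21/7069 = 416*(1/423850) + 21/7069 = 208/211925 + 21/7069 = 5920777/1498097825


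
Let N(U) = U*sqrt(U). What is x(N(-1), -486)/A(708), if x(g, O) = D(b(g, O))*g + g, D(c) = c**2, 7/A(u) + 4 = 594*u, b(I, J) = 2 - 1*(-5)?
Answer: -21027400*I/7 ≈ -3.0039e+6*I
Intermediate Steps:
b(I, J) = 7 (b(I, J) = 2 + 5 = 7)
A(u) = 7/(-4 + 594*u)
N(U) = U**(3/2)
x(g, O) = 50*g (x(g, O) = 7**2*g + g = 49*g + g = 50*g)
x(N(-1), -486)/A(708) = (50*(-1)**(3/2))/((7/(2*(-2 + 297*708)))) = (50*(-I))/((7/(2*(-2 + 210276)))) = (-50*I)/(((7/2)/210274)) = (-50*I)/(((7/2)*(1/210274))) = (-50*I)/(7/420548) = -50*I*(420548/7) = -21027400*I/7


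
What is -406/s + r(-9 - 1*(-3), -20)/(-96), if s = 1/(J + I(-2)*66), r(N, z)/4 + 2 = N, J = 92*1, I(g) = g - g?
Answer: -112055/3 ≈ -37352.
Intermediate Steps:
I(g) = 0
J = 92
r(N, z) = -8 + 4*N
s = 1/92 (s = 1/(92 + 0*66) = 1/(92 + 0) = 1/92 ≈ 0.010870)
-406/s + r(-9 - 1*(-3), -20)/(-96) = -406/1/92 + (-8 + 4*(-9 - 1*(-3)))/(-96) = -406*92 + (-8 + 4*(-9 + 3))*(-1/96) = -37352 + (-8 + 4*(-6))*(-1/96) = -37352 + (-8 - 24)*(-1/96) = -37352 - 32*(-1/96) = -37352 + ⅓ = -112055/3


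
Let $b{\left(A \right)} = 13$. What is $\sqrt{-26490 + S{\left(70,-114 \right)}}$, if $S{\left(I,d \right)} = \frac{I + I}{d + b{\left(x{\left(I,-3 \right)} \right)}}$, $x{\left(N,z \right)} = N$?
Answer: $\frac{i \sqrt{270238630}}{101} \approx 162.76 i$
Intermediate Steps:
$S{\left(I,d \right)} = \frac{2 I}{13 + d}$ ($S{\left(I,d \right)} = \frac{I + I}{d + 13} = \frac{2 I}{13 + d}$)
$\sqrt{-26490 + S{\left(70,-114 \right)}} = \sqrt{-26490 + 2 \cdot 70 \frac{1}{13 - 114}} = \sqrt{-26490 + 2 \cdot 70 \frac{1}{-101}} = \sqrt{-26490 + 2 \cdot 70 \left(- \frac{1}{101}\right)} = \sqrt{-26490 - \frac{140}{101}} = \sqrt{- \frac{2675630}{101}} = \frac{i \sqrt{270238630}}{101}$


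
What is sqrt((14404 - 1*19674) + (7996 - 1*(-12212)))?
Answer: sqrt(14938) ≈ 122.22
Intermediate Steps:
sqrt((14404 - 1*19674) + (7996 - 1*(-12212))) = sqrt((14404 - 19674) + (7996 + 12212)) = sqrt(-5270 + 20208) = sqrt(14938)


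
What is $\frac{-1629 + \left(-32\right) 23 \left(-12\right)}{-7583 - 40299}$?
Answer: $- \frac{7203}{47882} \approx -0.15043$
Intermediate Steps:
$\frac{-1629 + \left(-32\right) 23 \left(-12\right)}{-7583 - 40299} = \frac{-1629 - -8832}{-7583 - 40299} = \frac{-1629 + 8832}{-47882} = 7203 \left(- \frac{1}{47882}\right) = - \frac{7203}{47882}$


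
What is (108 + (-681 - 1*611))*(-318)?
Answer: 376512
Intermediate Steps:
(108 + (-681 - 1*611))*(-318) = (108 + (-681 - 611))*(-318) = (108 - 1292)*(-318) = -1184*(-318) = 376512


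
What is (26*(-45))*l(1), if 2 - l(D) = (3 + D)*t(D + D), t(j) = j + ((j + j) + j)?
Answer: 35100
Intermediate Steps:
t(j) = 4*j (t(j) = j + (2*j + j) = j + 3*j = 4*j)
l(D) = 2 - 8*D*(3 + D) (l(D) = 2 - (3 + D)*4*(D + D) = 2 - (3 + D)*4*(2*D) = 2 - (3 + D)*8*D = 2 - 8*D*(3 + D))
(26*(-45))*l(1) = (26*(-45))*(2 - 24*1 - 8*1²) = -1170*(2 - 24 - 8*1) = -1170*(2 - 24 - 8) = -1170*(-30) = 35100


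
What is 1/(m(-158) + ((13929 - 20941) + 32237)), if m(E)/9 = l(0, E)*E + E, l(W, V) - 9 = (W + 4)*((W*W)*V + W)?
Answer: 1/11005 ≈ 9.0868e-5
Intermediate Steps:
l(W, V) = 9 + (4 + W)*(W + V*W**2) (l(W, V) = 9 + (W + 4)*((W*W)*V + W) = 9 + (4 + W)*(W**2*V + W) = 9 + (4 + W)*(V*W**2 + W) = 9 + (4 + W)*(W + V*W**2))
m(E) = 90*E (m(E) = 9*((9 + 0**2 + 4*0 + E*0**3 + 4*E*0**2)*E + E) = 9*((9 + 0 + 0 + E*0 + 4*E*0)*E + E) = 9*((9 + 0 + 0 + 0 + 0)*E + E) = 9*(9*E + E) = 9*(10*E) = 90*E)
1/(m(-158) + ((13929 - 20941) + 32237)) = 1/(90*(-158) + ((13929 - 20941) + 32237)) = 1/(-14220 + (-7012 + 32237)) = 1/(-14220 + 25225) = 1/11005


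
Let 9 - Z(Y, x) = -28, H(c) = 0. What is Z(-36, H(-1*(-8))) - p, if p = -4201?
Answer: 4238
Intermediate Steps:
Z(Y, x) = 37 (Z(Y, x) = 9 - 1*(-28) = 9 + 28 = 37)
Z(-36, H(-1*(-8))) - p = 37 - 1*(-4201) = 37 + 4201 = 4238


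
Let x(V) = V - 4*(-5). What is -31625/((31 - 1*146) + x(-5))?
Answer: 1265/4 ≈ 316.25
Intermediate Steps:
x(V) = 20 + V (x(V) = V + 20 = 20 + V)
-31625/((31 - 1*146) + x(-5)) = -31625/((31 - 1*146) + (20 - 5)) = -31625/((31 - 146) + 15) = -31625/(-115 + 15) = -31625/(-100) = -31625*(-1/100) = 1265/4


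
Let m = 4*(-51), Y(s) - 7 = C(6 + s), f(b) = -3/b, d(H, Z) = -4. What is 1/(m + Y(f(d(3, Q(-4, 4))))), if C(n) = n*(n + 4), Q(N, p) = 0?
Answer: -16/1991 ≈ -0.0080362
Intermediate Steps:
C(n) = n*(4 + n)
Y(s) = 7 + (6 + s)*(10 + s) (Y(s) = 7 + (6 + s)*(4 + (6 + s)) = 7 + (6 + s)*(10 + s))
m = -204
1/(m + Y(f(d(3, Q(-4, 4))))) = 1/(-204 + (7 + (6 - 3/(-4))*(10 - 3/(-4)))) = 1/(-204 + (7 + (6 - 3*(-1/4))*(10 - 3*(-1/4)))) = 1/(-204 + (7 + (6 + 3/4)*(10 + 3/4))) = 1/(-204 + (7 + (27/4)*(43/4))) = 1/(-204 + (7 + 1161/16)) = 1/(-204 + 1273/16) = 1/(-1991/16) = -16/1991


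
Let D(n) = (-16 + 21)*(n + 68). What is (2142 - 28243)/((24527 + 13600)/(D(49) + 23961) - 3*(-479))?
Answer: -213558382/11770243 ≈ -18.144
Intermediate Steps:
D(n) = 340 + 5*n (D(n) = 5*(68 + n) = 340 + 5*n)
(2142 - 28243)/((24527 + 13600)/(D(49) + 23961) - 3*(-479)) = (2142 - 28243)/((24527 + 13600)/((340 + 5*49) + 23961) - 3*(-479)) = -26101/(38127/((340 + 245) + 23961) + 1437) = -26101/(38127/(585 + 23961) + 1437) = -26101/(38127/24546 + 1437) = -26101/(38127*(1/24546) + 1437) = -26101/(12709/8182 + 1437) = -26101/11770243/8182 = -26101*8182/11770243 = -213558382/11770243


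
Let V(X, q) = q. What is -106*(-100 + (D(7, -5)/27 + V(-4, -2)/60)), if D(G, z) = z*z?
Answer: 1418227/135 ≈ 10505.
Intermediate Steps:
D(G, z) = z²
-106*(-100 + (D(7, -5)/27 + V(-4, -2)/60)) = -106*(-100 + ((-5)²/27 - 2/60)) = -106*(-100 + (25*(1/27) - 2*1/60)) = -106*(-100 + (25/27 - 1/30)) = -106*(-100 + 241/270) = -106*(-26759/270) = 1418227/135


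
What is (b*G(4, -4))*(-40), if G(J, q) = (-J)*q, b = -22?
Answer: 14080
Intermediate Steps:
G(J, q) = -J*q
(b*G(4, -4))*(-40) = -(-22)*4*(-4)*(-40) = -22*16*(-40) = -352*(-40) = 14080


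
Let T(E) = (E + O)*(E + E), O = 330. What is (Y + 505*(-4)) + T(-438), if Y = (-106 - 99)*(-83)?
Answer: 109603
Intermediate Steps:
T(E) = 2*E*(330 + E) (T(E) = (E + 330)*(E + E) = (330 + E)*(2*E) = 2*E*(330 + E))
Y = 17015 (Y = -205*(-83) = 17015)
(Y + 505*(-4)) + T(-438) = (17015 + 505*(-4)) + 2*(-438)*(330 - 438) = (17015 - 2020) + 2*(-438)*(-108) = 14995 + 94608 = 109603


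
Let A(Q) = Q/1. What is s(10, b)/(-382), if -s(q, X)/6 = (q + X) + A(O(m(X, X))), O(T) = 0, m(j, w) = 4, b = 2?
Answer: 36/191 ≈ 0.18848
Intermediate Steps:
A(Q) = Q (A(Q) = Q*1 = Q)
s(q, X) = -6*X - 6*q (s(q, X) = -6*((q + X) + 0) = -6*((X + q) + 0) = -6*(X + q) = -6*X - 6*q)
s(10, b)/(-382) = (-6*2 - 6*10)/(-382) = (-12 - 60)*(-1/382) = -72*(-1/382) = 36/191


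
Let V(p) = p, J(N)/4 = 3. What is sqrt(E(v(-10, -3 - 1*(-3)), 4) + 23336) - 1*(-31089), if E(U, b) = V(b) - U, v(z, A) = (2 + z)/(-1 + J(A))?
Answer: 31089 + 2*sqrt(706057)/11 ≈ 31242.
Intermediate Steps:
J(N) = 12 (J(N) = 4*3 = 12)
v(z, A) = 2/11 + z/11 (v(z, A) = (2 + z)/(-1 + 12) = (2 + z)/11 = (2 + z)*(1/11) = 2/11 + z/11)
E(U, b) = b - U
sqrt(E(v(-10, -3 - 1*(-3)), 4) + 23336) - 1*(-31089) = sqrt((4 - (2/11 + (1/11)*(-10))) + 23336) - 1*(-31089) = sqrt((4 - (2/11 - 10/11)) + 23336) + 31089 = sqrt((4 - 1*(-8/11)) + 23336) + 31089 = sqrt((4 + 8/11) + 23336) + 31089 = sqrt(52/11 + 23336) + 31089 = sqrt(256748/11) + 31089 = 2*sqrt(706057)/11 + 31089 = 31089 + 2*sqrt(706057)/11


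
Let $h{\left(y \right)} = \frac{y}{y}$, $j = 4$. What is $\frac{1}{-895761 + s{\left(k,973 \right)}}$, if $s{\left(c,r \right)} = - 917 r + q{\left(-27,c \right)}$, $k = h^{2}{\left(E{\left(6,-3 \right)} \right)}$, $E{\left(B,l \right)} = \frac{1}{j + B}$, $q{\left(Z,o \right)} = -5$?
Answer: $- \frac{1}{1788007} \approx -5.5928 \cdot 10^{-7}$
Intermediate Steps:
$E{\left(B,l \right)} = \frac{1}{4 + B}$
$h{\left(y \right)} = 1$
$k = 1$ ($k = 1^{2} = 1$)
$s{\left(c,r \right)} = -5 - 917 r$ ($s{\left(c,r \right)} = - 917 r - 5 = -5 - 917 r$)
$\frac{1}{-895761 + s{\left(k,973 \right)}} = \frac{1}{-895761 - 892246} = \frac{1}{-1788007} = - \frac{1}{1788007}$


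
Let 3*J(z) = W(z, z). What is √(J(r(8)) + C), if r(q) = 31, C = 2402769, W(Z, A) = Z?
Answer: √21625014/3 ≈ 1550.1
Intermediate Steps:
J(z) = z/3
√(J(r(8)) + C) = √((⅓)*31 + 2402769) = √(31/3 + 2402769) = √(7208338/3) = √21625014/3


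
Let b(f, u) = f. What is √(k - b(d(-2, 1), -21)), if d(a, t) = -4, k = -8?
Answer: 2*I ≈ 2.0*I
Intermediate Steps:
√(k - b(d(-2, 1), -21)) = √(-8 - 1*(-4)) = √(-8 + 4) = √(-4) = 2*I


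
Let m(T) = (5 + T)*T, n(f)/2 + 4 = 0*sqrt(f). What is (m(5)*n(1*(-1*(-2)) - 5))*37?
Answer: -14800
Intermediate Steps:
n(f) = -8 (n(f) = -8 + 2*(0*sqrt(f)) = -8 + 2*0 = -8 + 0 = -8)
m(T) = T*(5 + T)
(m(5)*n(1*(-1*(-2)) - 5))*37 = ((5*(5 + 5))*(-8))*37 = ((5*10)*(-8))*37 = (50*(-8))*37 = -400*37 = -14800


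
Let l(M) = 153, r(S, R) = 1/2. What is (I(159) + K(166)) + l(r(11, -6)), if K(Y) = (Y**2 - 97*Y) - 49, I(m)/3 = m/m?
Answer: 11561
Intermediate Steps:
r(S, R) = 1/2
I(m) = 3 (I(m) = 3*(m/m) = 3*1 = 3)
K(Y) = -49 + Y**2 - 97*Y
(I(159) + K(166)) + l(r(11, -6)) = (3 + (-49 + 166**2 - 97*166)) + 153 = (3 + (-49 + 27556 - 16102)) + 153 = (3 + 11405) + 153 = 11408 + 153 = 11561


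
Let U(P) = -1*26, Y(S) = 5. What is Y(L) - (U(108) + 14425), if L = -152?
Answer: -14394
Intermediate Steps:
U(P) = -26
Y(L) - (U(108) + 14425) = 5 - (-26 + 14425) = 5 - 1*14399 = 5 - 14399 = -14394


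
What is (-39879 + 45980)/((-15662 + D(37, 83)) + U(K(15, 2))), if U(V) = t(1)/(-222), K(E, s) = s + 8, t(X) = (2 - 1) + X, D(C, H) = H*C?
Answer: -677211/1397602 ≈ -0.48455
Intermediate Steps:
D(C, H) = C*H
t(X) = 1 + X
K(E, s) = 8 + s
U(V) = -1/111 (U(V) = (1 + 1)/(-222) = 2*(-1/222) = -1/111)
(-39879 + 45980)/((-15662 + D(37, 83)) + U(K(15, 2))) = (-39879 + 45980)/((-15662 + 37*83) - 1/111) = 6101/((-15662 + 3071) - 1/111) = 6101/(-12591 - 1/111) = 6101/(-1397602/111) = 6101*(-111/1397602) = -677211/1397602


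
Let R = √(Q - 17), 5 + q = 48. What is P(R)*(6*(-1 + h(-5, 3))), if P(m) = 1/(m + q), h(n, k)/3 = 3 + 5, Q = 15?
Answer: 1978/617 - 46*I*√2/617 ≈ 3.2058 - 0.10544*I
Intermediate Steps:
q = 43 (q = -5 + 48 = 43)
h(n, k) = 24 (h(n, k) = 3*(3 + 5) = 3*8 = 24)
R = I*√2 (R = √(15 - 17) = √(-2) = I*√2 ≈ 1.4142*I)
P(m) = 1/(43 + m) (P(m) = 1/(m + 43) = 1/(43 + m))
P(R)*(6*(-1 + h(-5, 3))) = (6*(-1 + 24))/(43 + I*√2) = (6*23)/(43 + I*√2) = 138/(43 + I*√2)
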